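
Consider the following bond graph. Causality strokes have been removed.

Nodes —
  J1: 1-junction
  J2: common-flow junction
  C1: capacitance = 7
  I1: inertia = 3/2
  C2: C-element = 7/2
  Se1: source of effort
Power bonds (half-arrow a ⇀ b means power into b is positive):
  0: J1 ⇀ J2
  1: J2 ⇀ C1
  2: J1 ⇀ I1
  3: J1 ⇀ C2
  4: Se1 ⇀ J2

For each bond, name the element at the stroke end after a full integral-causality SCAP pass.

#4 →J2  (Se1: effort source, stroke at far end)
#1 →J2  (prefer integral on C1)
#0 →J1  (only one flow-in slot at J2)
#2 →I1  (I1 outputs flow p/I1)
#3 →J1  (1-jn J1 has f-setter on 2)

β0 stroke at J1
β1 stroke at J2
β2 stroke at I1
β3 stroke at J1
β4 stroke at J2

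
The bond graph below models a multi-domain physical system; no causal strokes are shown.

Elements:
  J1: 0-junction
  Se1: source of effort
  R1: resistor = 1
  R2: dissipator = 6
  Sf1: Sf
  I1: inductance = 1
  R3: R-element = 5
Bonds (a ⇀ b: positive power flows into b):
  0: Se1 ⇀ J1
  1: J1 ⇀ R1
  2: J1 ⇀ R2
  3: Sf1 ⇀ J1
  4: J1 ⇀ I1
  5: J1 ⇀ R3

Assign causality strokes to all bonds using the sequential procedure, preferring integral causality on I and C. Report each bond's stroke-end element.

b0 →J1
b1 →R1
b2 →R2
b3 →Sf1
b4 →I1
b5 →R3

β0 stroke→J1  (Se1 fixes effort; stroke away)
β3 stroke→Sf1  (source Sf1 imposes f)
β1 stroke→R1  (0-jn J1 has e-setter on 0)
β2 stroke→R2  (common-e at J1 fixed by 0)
β4 stroke→I1  (J1: bond 0 brought effort, rest push out)
β5 stroke→R3  (0-jn J1 has e-setter on 0)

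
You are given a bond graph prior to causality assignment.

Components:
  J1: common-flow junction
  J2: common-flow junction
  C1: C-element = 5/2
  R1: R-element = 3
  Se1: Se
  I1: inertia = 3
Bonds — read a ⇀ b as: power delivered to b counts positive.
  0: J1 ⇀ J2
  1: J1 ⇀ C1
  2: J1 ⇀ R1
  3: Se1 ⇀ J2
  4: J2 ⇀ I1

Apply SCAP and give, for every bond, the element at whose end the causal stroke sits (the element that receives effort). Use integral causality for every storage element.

b3 stroke→J2  (Se1: effort source, stroke at far end)
b1 stroke→J1  (C1: C, integral causality)
b4 stroke→I1  (I1: I, integral causality)
b0 stroke→J2  (J2 flow already set via bond 4)
b2 stroke→J1  (common-f at J1 fixed by 0)

β0 stroke at J2
β1 stroke at J1
β2 stroke at J1
β3 stroke at J2
β4 stroke at I1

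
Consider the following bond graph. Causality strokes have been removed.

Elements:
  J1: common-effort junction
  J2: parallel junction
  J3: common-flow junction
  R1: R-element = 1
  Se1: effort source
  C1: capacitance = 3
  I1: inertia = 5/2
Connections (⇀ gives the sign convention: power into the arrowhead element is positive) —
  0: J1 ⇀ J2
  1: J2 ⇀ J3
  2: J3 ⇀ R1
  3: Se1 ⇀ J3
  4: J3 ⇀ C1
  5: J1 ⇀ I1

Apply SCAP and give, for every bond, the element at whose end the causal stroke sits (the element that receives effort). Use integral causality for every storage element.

β3 stroke at J3  (Se1 fixes effort; stroke away)
β4 stroke at J3  (C1 outputs effort q/C1)
β5 stroke at I1  (I1: I, integral causality)
β0 stroke at J1  (J1: last free bond brings effort in)
β1 stroke at J2  (J2: last free bond brings effort in)
β2 stroke at J3  (J3: bond 1 brought flow, rest push out)

bond 0 |J1
bond 1 |J2
bond 2 |J3
bond 3 |J3
bond 4 |J3
bond 5 |I1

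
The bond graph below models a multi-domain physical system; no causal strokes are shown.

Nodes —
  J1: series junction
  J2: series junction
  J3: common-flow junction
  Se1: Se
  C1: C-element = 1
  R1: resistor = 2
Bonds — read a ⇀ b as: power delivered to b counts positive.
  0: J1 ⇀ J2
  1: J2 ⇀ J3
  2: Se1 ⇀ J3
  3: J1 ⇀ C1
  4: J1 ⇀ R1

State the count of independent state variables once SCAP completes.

1  (C1 all integral)

β2 stroke at J3  (Se1 fixes effort; stroke away)
β1 stroke at J2  (only one flow-in slot at J3)
β0 stroke at J1  (only one flow-in slot at J2)
β3 stroke at J1  (C1: C, integral causality)
β4 stroke at R1  (only one flow-in slot at J1)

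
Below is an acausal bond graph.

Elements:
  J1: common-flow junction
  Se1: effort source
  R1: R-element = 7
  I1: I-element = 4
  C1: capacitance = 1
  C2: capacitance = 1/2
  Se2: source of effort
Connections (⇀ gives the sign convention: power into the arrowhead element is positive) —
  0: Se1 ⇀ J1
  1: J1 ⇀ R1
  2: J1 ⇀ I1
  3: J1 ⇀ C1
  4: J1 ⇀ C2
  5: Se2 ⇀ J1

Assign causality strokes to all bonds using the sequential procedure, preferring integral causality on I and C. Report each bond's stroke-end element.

b0 stroke at J1
b1 stroke at J1
b2 stroke at I1
b3 stroke at J1
b4 stroke at J1
b5 stroke at J1

#0 stroke→J1  (Se1 (Se) sets effort on bond)
#5 stroke→J1  (Se2 fixes effort; stroke away)
#2 stroke→I1  (I1 outputs flow p/I1)
#1 stroke→J1  (1-jn J1 has f-setter on 2)
#3 stroke→J1  (J1 flow already set via bond 2)
#4 stroke→J1  (J1: bond 2 brought flow, rest push out)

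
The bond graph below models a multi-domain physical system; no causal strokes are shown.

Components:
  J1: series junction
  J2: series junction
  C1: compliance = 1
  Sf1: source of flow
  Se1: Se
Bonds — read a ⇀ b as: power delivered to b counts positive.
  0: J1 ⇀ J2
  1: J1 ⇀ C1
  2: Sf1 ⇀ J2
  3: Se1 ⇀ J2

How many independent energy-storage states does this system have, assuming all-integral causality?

1  (C1 all integral)

β2 stroke at Sf1  (Sf1 fixes flow; stroke at Sf1)
β3 stroke at J2  (source Se1 imposes e)
β0 stroke at J2  (J2 flow already set via bond 2)
β1 stroke at J1  (1-jn J1 has f-setter on 0)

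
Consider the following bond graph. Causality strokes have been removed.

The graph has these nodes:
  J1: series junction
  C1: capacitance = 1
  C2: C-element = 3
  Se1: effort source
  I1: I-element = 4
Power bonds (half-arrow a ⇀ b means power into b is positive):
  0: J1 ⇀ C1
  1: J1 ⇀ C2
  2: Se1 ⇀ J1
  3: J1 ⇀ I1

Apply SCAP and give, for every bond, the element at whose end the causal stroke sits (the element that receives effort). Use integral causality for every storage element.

b0 stroke→J1
b1 stroke→J1
b2 stroke→J1
b3 stroke→I1

b2 stroke→J1  (Se1: effort source, stroke at far end)
b0 stroke→J1  (C1 outputs effort q/C1)
b1 stroke→J1  (C2 integral (e out))
b3 stroke→I1  (closing 1-jn rule on J1)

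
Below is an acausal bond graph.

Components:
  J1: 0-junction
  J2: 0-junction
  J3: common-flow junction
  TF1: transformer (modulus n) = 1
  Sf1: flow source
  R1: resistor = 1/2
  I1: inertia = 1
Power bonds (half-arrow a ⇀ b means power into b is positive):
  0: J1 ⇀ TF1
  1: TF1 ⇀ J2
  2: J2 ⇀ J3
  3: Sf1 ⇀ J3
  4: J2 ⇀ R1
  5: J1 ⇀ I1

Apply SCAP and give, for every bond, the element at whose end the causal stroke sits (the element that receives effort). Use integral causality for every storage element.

b0 stroke at J1
b1 stroke at TF1
b2 stroke at J3
b3 stroke at Sf1
b4 stroke at J2
b5 stroke at I1

#3 →Sf1  (source Sf1 imposes f)
#2 →J3  (J3: bond 3 brought flow, rest push out)
#5 →I1  (I1 integral (f out))
#0 →J1  (J1 needs exactly one e-in)
#1 →TF1  (TF1: transformer flips bond 0)
#4 →J2  (only one effort-in slot at J2)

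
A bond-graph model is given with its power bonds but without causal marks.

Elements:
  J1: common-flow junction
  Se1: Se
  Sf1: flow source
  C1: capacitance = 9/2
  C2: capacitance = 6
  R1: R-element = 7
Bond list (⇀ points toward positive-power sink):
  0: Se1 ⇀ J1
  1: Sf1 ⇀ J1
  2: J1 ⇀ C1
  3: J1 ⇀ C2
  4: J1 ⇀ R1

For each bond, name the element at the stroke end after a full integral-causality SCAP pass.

β0 stroke→J1  (Se1: effort source, stroke at far end)
β1 stroke→Sf1  (source Sf1 imposes f)
β2 stroke→J1  (1-jn J1 has f-setter on 1)
β3 stroke→J1  (J1: bond 1 brought flow, rest push out)
β4 stroke→J1  (J1: bond 1 brought flow, rest push out)

b0 |J1
b1 |Sf1
b2 |J1
b3 |J1
b4 |J1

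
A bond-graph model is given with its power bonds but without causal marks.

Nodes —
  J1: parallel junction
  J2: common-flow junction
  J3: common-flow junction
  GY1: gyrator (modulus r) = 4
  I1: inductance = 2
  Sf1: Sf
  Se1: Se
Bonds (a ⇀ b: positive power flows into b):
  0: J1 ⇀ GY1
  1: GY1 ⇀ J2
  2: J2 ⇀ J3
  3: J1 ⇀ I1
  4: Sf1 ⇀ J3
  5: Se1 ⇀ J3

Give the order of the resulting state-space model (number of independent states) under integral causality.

1  (I1 all integral)

b4 |Sf1  (Sf1 fixes flow; stroke at Sf1)
b5 |J3  (Se1 fixes effort; stroke away)
b2 |J3  (1-jn J3 has f-setter on 4)
b1 |J2  (common-f at J2 fixed by 2)
b0 |J1  (through GY1, causality inverts; strokes same side of GY1)
b3 |I1  (common-e at J1 fixed by 0)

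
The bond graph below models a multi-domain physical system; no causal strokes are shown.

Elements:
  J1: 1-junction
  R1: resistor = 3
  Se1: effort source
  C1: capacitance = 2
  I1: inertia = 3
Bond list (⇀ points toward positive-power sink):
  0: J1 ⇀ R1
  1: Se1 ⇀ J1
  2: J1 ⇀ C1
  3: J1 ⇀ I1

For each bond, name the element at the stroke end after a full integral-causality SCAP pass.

b1 stroke at J1  (Se1 fixes effort; stroke away)
b2 stroke at J1  (C1: C, integral causality)
b3 stroke at I1  (I1 outputs flow p/I1)
b0 stroke at J1  (J1: bond 3 brought flow, rest push out)

b0 →J1
b1 →J1
b2 →J1
b3 →I1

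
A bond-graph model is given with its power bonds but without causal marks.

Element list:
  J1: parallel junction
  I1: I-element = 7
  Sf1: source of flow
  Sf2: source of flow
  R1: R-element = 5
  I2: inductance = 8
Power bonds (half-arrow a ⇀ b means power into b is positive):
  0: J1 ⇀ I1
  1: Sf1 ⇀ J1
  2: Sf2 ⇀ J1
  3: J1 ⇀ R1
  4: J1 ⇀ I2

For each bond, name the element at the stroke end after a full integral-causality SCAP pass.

bond 0 →I1
bond 1 →Sf1
bond 2 →Sf2
bond 3 →J1
bond 4 →I2

β1 stroke at Sf1  (Sf1 fixes flow; stroke at Sf1)
β2 stroke at Sf2  (Sf2 fixes flow; stroke at Sf2)
β0 stroke at I1  (prefer integral on I1)
β4 stroke at I2  (I2: I, integral causality)
β3 stroke at J1  (J1 needs exactly one e-in)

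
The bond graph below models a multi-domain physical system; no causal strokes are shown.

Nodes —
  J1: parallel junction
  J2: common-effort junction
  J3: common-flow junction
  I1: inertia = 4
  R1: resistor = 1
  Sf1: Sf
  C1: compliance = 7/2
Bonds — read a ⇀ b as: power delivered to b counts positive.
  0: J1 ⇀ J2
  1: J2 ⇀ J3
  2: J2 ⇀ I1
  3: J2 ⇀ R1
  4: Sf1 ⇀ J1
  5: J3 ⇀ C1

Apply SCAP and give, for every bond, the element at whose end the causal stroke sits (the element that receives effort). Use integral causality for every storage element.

b0 stroke at J1
b1 stroke at J2
b2 stroke at I1
b3 stroke at R1
b4 stroke at Sf1
b5 stroke at J3

#4 stroke at Sf1  (Sf1 fixes flow; stroke at Sf1)
#0 stroke at J1  (J1 needs exactly one e-in)
#2 stroke at I1  (I1: I, integral causality)
#5 stroke at J3  (C1: C, integral causality)
#1 stroke at J2  (closing 1-jn rule on J3)
#3 stroke at R1  (J2 effort already set via bond 1)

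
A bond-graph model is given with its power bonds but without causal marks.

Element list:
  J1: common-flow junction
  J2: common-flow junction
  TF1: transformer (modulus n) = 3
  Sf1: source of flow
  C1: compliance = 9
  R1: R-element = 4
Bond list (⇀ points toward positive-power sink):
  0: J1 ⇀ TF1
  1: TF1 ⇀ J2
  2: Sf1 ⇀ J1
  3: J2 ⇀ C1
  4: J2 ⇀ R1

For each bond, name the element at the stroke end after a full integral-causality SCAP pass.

#2 →Sf1  (Sf1: flow source, stroke at near end)
#0 →J1  (common-f at J1 fixed by 2)
#1 →TF1  (through TF1, causality passes straight; one stroke at TF1)
#3 →J2  (J2: bond 1 brought flow, rest push out)
#4 →J2  (common-f at J2 fixed by 1)

bond 0 stroke→J1
bond 1 stroke→TF1
bond 2 stroke→Sf1
bond 3 stroke→J2
bond 4 stroke→J2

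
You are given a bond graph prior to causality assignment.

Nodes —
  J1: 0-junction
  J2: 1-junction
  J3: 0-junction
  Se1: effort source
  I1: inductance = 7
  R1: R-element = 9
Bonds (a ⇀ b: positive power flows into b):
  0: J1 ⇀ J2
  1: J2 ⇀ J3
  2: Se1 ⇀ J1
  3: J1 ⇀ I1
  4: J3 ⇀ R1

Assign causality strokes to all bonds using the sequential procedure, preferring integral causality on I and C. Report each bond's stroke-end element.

β2 →J1  (source Se1 imposes e)
β0 →J2  (0-jn J1 has e-setter on 2)
β3 →I1  (J1 effort already set via bond 2)
β1 →J3  (J2 needs exactly one f-in)
β4 →R1  (common-e at J3 fixed by 1)

#0 stroke→J2
#1 stroke→J3
#2 stroke→J1
#3 stroke→I1
#4 stroke→R1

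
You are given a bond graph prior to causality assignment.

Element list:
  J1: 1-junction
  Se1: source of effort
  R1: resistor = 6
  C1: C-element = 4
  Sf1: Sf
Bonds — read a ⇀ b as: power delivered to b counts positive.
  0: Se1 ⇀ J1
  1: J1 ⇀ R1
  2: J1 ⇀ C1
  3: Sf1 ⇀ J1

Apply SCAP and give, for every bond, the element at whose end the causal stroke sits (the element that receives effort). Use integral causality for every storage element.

#0 stroke at J1
#1 stroke at J1
#2 stroke at J1
#3 stroke at Sf1

#0 →J1  (Se1: effort source, stroke at far end)
#3 →Sf1  (Sf1 fixes flow; stroke at Sf1)
#1 →J1  (common-f at J1 fixed by 3)
#2 →J1  (1-jn J1 has f-setter on 3)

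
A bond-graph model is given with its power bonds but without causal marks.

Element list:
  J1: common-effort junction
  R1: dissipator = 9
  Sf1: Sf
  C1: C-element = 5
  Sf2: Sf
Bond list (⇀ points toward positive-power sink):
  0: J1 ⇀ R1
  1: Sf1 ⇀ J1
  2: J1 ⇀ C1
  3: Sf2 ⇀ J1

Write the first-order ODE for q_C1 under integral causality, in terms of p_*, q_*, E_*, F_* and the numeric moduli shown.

b1 →Sf1  (Sf1 (Sf) sets flow on bond)
b3 →Sf2  (Sf2: flow source, stroke at near end)
b2 →J1  (prefer integral on C1)
b0 →R1  (0-jn J1 has e-setter on 2)

dq_C1/dt = F_Sf1 + F_Sf2 - q_C1/45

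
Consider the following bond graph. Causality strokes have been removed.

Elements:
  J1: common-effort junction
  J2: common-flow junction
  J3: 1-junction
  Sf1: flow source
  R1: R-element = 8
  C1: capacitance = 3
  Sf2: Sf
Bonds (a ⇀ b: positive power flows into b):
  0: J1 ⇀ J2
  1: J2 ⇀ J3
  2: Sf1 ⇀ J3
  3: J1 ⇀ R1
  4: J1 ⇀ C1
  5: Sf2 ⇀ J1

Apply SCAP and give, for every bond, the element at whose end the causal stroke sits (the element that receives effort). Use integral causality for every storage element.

#2 stroke at Sf1  (source Sf1 imposes f)
#5 stroke at Sf2  (Sf2: flow source, stroke at near end)
#1 stroke at J3  (J3: bond 2 brought flow, rest push out)
#0 stroke at J2  (J2: bond 1 brought flow, rest push out)
#4 stroke at J1  (C1 outputs effort q/C1)
#3 stroke at R1  (common-e at J1 fixed by 4)

bond 0 stroke→J2
bond 1 stroke→J3
bond 2 stroke→Sf1
bond 3 stroke→R1
bond 4 stroke→J1
bond 5 stroke→Sf2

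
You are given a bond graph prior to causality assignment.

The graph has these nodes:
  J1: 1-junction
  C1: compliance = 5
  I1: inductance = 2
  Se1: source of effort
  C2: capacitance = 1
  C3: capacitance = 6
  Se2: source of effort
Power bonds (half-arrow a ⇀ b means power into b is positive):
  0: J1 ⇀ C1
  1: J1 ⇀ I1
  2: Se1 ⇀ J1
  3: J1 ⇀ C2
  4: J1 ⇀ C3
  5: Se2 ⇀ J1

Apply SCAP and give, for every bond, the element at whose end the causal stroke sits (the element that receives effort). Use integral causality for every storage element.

β2 stroke→J1  (Se1 (Se) sets effort on bond)
β5 stroke→J1  (Se2 (Se) sets effort on bond)
β0 stroke→J1  (C1: C, integral causality)
β1 stroke→I1  (I1 integral (f out))
β3 stroke→J1  (1-jn J1 has f-setter on 1)
β4 stroke→J1  (J1 flow already set via bond 1)

bond 0 stroke→J1
bond 1 stroke→I1
bond 2 stroke→J1
bond 3 stroke→J1
bond 4 stroke→J1
bond 5 stroke→J1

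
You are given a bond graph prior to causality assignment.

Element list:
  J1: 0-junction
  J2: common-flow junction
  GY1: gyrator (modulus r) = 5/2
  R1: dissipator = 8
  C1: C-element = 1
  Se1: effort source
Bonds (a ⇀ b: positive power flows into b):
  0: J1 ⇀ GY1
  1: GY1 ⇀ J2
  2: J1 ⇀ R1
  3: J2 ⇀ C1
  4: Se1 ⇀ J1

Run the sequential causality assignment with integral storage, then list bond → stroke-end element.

#4 stroke at J1  (Se1 (Se) sets effort on bond)
#0 stroke at GY1  (common-e at J1 fixed by 4)
#2 stroke at R1  (common-e at J1 fixed by 4)
#1 stroke at GY1  (GY GY1: same side as bond 0)
#3 stroke at J2  (J2 flow already set via bond 1)

#0 stroke at GY1
#1 stroke at GY1
#2 stroke at R1
#3 stroke at J2
#4 stroke at J1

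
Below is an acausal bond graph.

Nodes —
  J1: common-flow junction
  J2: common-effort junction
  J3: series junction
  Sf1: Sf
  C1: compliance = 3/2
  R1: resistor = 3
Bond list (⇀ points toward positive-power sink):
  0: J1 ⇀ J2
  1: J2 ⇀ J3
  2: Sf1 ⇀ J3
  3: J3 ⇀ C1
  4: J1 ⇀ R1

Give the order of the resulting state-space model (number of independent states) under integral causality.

1  (C1 all integral)

b2 stroke→Sf1  (Sf1: flow source, stroke at near end)
b1 stroke→J3  (J3: bond 2 brought flow, rest push out)
b3 stroke→J3  (J3: bond 2 brought flow, rest push out)
b0 stroke→J2  (J2 needs exactly one e-in)
b4 stroke→J1  (J1: bond 0 brought flow, rest push out)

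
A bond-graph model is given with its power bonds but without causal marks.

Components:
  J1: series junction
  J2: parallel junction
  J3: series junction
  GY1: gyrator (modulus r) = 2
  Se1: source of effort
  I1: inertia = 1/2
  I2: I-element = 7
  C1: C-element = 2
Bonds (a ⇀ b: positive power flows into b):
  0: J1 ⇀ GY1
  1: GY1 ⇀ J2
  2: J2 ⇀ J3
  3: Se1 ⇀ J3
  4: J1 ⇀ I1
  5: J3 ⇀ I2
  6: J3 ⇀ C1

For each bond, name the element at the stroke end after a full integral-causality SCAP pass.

β3 stroke at J3  (Se1 fixes effort; stroke away)
β4 stroke at I1  (I1 outputs flow p/I1)
β0 stroke at J1  (1-jn J1 has f-setter on 4)
β1 stroke at J2  (GY1: gyrator matches bond 0)
β2 stroke at J3  (J2: bond 1 brought effort, rest push out)
β5 stroke at I2  (I2 outputs flow p/I2)
β6 stroke at J3  (J3 flow already set via bond 5)

bond 0 stroke at J1
bond 1 stroke at J2
bond 2 stroke at J3
bond 3 stroke at J3
bond 4 stroke at I1
bond 5 stroke at I2
bond 6 stroke at J3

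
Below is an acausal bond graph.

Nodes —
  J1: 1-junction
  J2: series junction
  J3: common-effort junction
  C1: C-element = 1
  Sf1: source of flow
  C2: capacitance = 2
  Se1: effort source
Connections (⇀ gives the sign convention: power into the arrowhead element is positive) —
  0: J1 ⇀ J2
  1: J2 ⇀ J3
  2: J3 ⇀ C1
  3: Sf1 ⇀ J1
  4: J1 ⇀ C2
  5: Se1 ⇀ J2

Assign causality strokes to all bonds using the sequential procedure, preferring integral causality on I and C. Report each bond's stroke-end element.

b0 stroke→J1
b1 stroke→J2
b2 stroke→J3
b3 stroke→Sf1
b4 stroke→J1
b5 stroke→J2

b3 stroke→Sf1  (Sf1 fixes flow; stroke at Sf1)
b5 stroke→J2  (Se1 fixes effort; stroke away)
b0 stroke→J1  (1-jn J1 has f-setter on 3)
b4 stroke→J1  (J1 flow already set via bond 3)
b1 stroke→J2  (common-f at J2 fixed by 0)
b2 stroke→J3  (J3 needs exactly one e-in)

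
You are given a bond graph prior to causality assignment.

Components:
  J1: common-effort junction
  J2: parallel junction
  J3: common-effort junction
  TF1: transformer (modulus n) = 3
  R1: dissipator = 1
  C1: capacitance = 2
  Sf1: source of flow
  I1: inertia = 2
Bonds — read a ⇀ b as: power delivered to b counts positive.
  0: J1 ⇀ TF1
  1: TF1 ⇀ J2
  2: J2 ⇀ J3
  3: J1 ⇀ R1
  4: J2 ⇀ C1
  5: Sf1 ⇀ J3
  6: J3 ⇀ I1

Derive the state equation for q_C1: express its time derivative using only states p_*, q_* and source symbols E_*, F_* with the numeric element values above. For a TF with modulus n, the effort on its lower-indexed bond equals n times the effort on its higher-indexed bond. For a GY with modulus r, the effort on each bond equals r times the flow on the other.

dq_C1/dt = F_Sf1 - p_I1/2 - 9*q_C1/2

b5 →Sf1  (Sf1 fixes flow; stroke at Sf1)
b4 →J2  (C1 outputs effort q/C1)
b1 →TF1  (J2 effort already set via bond 4)
b2 →J3  (J2: bond 4 brought effort, rest push out)
b6 →I1  (J3 effort already set via bond 2)
b0 →J1  (TF1 one-in-one-out from 1)
b3 →R1  (J1 effort already set via bond 0)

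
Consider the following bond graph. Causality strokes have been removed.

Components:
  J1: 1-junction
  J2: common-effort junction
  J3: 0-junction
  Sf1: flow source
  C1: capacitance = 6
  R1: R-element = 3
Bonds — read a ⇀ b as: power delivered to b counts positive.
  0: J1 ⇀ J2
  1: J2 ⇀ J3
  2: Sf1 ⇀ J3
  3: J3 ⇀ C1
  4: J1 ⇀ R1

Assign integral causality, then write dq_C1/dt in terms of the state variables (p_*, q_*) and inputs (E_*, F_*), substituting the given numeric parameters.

dq_C1/dt = F_Sf1 - q_C1/18

bond 2 stroke at Sf1  (source Sf1 imposes f)
bond 3 stroke at J3  (prefer integral on C1)
bond 1 stroke at J2  (J3: bond 3 brought effort, rest push out)
bond 0 stroke at J1  (J2 effort already set via bond 1)
bond 4 stroke at R1  (closing 1-jn rule on J1)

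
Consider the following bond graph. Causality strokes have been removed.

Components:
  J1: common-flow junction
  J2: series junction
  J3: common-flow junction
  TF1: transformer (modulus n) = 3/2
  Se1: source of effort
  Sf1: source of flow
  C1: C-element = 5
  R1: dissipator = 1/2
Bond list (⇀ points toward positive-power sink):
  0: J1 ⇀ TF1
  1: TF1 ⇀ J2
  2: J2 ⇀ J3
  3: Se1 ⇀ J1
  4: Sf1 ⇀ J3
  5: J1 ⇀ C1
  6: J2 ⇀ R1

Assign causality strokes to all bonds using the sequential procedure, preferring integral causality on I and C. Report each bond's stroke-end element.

#0 →TF1
#1 →J2
#2 →J3
#3 →J1
#4 →Sf1
#5 →J1
#6 →J2

b3 |J1  (Se1 (Se) sets effort on bond)
b4 |Sf1  (Sf1 fixes flow; stroke at Sf1)
b2 |J3  (common-f at J3 fixed by 4)
b1 |J2  (1-jn J2 has f-setter on 2)
b6 |J2  (J2 flow already set via bond 2)
b0 |TF1  (through TF1, causality passes straight; one stroke at TF1)
b5 |J1  (1-jn J1 has f-setter on 0)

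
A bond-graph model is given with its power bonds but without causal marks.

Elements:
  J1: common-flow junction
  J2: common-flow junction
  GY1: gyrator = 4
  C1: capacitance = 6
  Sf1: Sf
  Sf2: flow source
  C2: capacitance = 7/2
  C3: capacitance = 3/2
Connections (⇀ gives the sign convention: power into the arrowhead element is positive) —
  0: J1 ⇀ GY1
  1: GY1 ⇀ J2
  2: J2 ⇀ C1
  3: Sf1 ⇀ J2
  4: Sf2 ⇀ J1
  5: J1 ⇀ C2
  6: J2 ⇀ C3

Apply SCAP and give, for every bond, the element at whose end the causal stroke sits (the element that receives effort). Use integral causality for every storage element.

β0 |J1
β1 |J2
β2 |J2
β3 |Sf1
β4 |Sf2
β5 |J1
β6 |J2

#3 →Sf1  (Sf1 (Sf) sets flow on bond)
#4 →Sf2  (Sf2: flow source, stroke at near end)
#0 →J1  (J1 flow already set via bond 4)
#5 →J1  (J1 flow already set via bond 4)
#1 →J2  (J2: bond 3 brought flow, rest push out)
#2 →J2  (common-f at J2 fixed by 3)
#6 →J2  (J2 flow already set via bond 3)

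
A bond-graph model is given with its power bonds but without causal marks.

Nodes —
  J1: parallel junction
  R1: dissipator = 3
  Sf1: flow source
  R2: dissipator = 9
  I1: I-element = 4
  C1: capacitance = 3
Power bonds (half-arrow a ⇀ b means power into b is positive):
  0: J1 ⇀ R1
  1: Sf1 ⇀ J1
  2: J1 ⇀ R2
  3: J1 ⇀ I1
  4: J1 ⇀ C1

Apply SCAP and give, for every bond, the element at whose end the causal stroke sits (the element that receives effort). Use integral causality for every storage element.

β0 stroke at R1
β1 stroke at Sf1
β2 stroke at R2
β3 stroke at I1
β4 stroke at J1

#1 →Sf1  (Sf1 fixes flow; stroke at Sf1)
#3 →I1  (prefer integral on I1)
#4 →J1  (C1 integral (e out))
#0 →R1  (0-jn J1 has e-setter on 4)
#2 →R2  (0-jn J1 has e-setter on 4)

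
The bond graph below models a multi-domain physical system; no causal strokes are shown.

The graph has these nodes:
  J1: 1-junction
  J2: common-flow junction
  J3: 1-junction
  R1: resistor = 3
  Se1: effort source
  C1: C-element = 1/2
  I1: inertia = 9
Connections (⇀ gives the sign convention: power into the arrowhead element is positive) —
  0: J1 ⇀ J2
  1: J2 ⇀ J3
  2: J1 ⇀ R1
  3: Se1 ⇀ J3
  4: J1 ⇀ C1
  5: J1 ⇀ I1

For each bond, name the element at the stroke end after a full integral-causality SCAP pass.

bond 3 →J3  (source Se1 imposes e)
bond 1 →J2  (J3 needs exactly one f-in)
bond 0 →J1  (J2: last free bond brings flow in)
bond 4 →J1  (C1 integral (e out))
bond 5 →I1  (I1 outputs flow p/I1)
bond 2 →J1  (common-f at J1 fixed by 5)

β0 stroke at J1
β1 stroke at J2
β2 stroke at J1
β3 stroke at J3
β4 stroke at J1
β5 stroke at I1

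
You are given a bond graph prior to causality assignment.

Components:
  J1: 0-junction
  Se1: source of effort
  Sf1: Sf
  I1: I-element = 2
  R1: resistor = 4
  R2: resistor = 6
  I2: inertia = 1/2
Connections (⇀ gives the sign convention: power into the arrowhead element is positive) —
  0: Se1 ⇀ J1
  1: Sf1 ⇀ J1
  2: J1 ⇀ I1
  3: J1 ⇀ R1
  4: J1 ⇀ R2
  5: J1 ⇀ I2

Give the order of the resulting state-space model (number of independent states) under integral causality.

β0 |J1  (source Se1 imposes e)
β1 |Sf1  (source Sf1 imposes f)
β2 |I1  (J1 effort already set via bond 0)
β3 |R1  (0-jn J1 has e-setter on 0)
β4 |R2  (J1 effort already set via bond 0)
β5 |I2  (common-e at J1 fixed by 0)

2  (I1, I2 all integral)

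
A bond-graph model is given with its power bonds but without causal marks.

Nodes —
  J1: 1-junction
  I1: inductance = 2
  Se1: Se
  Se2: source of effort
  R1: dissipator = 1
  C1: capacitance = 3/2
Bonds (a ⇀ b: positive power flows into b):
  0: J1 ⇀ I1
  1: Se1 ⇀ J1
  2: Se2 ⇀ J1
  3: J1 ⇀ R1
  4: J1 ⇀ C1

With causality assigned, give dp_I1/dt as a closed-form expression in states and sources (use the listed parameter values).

#1 stroke→J1  (source Se1 imposes e)
#2 stroke→J1  (source Se2 imposes e)
#0 stroke→I1  (I1 outputs flow p/I1)
#3 stroke→J1  (J1: bond 0 brought flow, rest push out)
#4 stroke→J1  (1-jn J1 has f-setter on 0)

dp_I1/dt = E_Se1 + E_Se2 - p_I1/2 - 2*q_C1/3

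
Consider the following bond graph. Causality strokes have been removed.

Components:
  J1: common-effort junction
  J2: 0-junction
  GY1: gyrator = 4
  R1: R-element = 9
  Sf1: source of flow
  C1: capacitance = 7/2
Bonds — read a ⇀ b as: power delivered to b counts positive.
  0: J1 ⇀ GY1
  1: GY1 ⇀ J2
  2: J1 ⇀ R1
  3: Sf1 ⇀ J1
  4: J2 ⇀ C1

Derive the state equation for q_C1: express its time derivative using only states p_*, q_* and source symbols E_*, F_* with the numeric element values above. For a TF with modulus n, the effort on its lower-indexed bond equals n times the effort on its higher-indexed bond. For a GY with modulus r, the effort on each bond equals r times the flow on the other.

bond 3 |Sf1  (Sf1: flow source, stroke at near end)
bond 4 |J2  (C1 integral (e out))
bond 1 |GY1  (common-e at J2 fixed by 4)
bond 0 |GY1  (through GY1, causality inverts; strokes same side of GY1)
bond 2 |J1  (closing 0-jn rule on J1)

dq_C1/dt = 9*F_Sf1/4 - 9*q_C1/56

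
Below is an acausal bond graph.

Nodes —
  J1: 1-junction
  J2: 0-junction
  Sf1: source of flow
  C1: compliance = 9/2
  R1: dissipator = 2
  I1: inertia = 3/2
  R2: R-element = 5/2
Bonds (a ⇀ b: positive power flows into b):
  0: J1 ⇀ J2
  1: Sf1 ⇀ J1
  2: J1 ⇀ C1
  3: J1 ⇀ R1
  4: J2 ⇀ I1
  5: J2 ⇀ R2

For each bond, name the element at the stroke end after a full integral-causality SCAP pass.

β1 |Sf1  (Sf1: flow source, stroke at near end)
β0 |J1  (J1 flow already set via bond 1)
β2 |J1  (J1: bond 1 brought flow, rest push out)
β3 |J1  (common-f at J1 fixed by 1)
β4 |I1  (prefer integral on I1)
β5 |J2  (J2: last free bond brings effort in)

bond 0 stroke→J1
bond 1 stroke→Sf1
bond 2 stroke→J1
bond 3 stroke→J1
bond 4 stroke→I1
bond 5 stroke→J2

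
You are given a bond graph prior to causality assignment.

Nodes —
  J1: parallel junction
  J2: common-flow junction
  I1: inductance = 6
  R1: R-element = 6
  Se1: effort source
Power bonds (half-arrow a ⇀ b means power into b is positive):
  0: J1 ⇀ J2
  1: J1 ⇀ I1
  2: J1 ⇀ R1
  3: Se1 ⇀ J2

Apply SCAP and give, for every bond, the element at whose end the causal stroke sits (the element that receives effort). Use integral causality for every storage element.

bond 0 stroke at J1
bond 1 stroke at I1
bond 2 stroke at R1
bond 3 stroke at J2

β3 →J2  (source Se1 imposes e)
β0 →J1  (J2 needs exactly one f-in)
β1 →I1  (J1: bond 0 brought effort, rest push out)
β2 →R1  (J1 effort already set via bond 0)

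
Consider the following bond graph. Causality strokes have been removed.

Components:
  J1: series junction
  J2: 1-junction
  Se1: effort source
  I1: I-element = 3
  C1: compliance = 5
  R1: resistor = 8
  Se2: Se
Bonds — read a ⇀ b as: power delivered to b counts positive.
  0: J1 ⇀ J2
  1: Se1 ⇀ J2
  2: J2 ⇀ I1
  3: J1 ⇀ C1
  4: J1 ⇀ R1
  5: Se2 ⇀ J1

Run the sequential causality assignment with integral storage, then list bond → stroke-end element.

b1 →J2  (Se1 (Se) sets effort on bond)
b5 →J1  (Se2 (Se) sets effort on bond)
b2 →I1  (I1 outputs flow p/I1)
b0 →J2  (common-f at J2 fixed by 2)
b3 →J1  (common-f at J1 fixed by 0)
b4 →J1  (J1: bond 0 brought flow, rest push out)

bond 0 |J2
bond 1 |J2
bond 2 |I1
bond 3 |J1
bond 4 |J1
bond 5 |J1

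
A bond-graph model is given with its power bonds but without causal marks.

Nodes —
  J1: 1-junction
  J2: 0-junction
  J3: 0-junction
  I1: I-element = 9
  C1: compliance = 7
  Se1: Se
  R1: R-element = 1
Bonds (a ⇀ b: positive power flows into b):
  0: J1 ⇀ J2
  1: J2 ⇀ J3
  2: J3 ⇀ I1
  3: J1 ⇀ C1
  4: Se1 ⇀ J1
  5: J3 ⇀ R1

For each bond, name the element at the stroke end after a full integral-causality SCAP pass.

b0 stroke→J2
b1 stroke→J3
b2 stroke→I1
b3 stroke→J1
b4 stroke→J1
b5 stroke→R1

β4 stroke→J1  (Se1: effort source, stroke at far end)
β2 stroke→I1  (I1 integral (f out))
β3 stroke→J1  (prefer integral on C1)
β0 stroke→J2  (J1 needs exactly one f-in)
β1 stroke→J3  (0-jn J2 has e-setter on 0)
β5 stroke→R1  (0-jn J3 has e-setter on 1)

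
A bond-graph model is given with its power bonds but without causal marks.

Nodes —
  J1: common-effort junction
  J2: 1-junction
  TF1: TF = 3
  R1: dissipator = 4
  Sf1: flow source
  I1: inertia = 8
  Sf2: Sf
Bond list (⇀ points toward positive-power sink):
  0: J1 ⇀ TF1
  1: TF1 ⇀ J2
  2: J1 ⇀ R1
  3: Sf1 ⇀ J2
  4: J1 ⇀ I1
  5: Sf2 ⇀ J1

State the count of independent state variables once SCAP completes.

1  (I1 all integral)

β3 |Sf1  (Sf1: flow source, stroke at near end)
β5 |Sf2  (Sf2 (Sf) sets flow on bond)
β1 |J2  (J2: bond 3 brought flow, rest push out)
β0 |TF1  (through TF1, causality passes straight; one stroke at TF1)
β4 |I1  (I1 outputs flow p/I1)
β2 |J1  (only one effort-in slot at J1)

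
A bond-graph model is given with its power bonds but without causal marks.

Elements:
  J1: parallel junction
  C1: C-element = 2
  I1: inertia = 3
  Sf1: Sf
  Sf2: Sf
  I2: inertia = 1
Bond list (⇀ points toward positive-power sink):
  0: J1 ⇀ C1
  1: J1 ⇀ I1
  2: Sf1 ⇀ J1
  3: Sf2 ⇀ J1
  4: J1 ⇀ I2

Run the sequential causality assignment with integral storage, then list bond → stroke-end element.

bond 0 stroke→J1
bond 1 stroke→I1
bond 2 stroke→Sf1
bond 3 stroke→Sf2
bond 4 stroke→I2

β2 →Sf1  (Sf1 fixes flow; stroke at Sf1)
β3 →Sf2  (Sf2 fixes flow; stroke at Sf2)
β0 →J1  (prefer integral on C1)
β1 →I1  (J1 effort already set via bond 0)
β4 →I2  (J1 effort already set via bond 0)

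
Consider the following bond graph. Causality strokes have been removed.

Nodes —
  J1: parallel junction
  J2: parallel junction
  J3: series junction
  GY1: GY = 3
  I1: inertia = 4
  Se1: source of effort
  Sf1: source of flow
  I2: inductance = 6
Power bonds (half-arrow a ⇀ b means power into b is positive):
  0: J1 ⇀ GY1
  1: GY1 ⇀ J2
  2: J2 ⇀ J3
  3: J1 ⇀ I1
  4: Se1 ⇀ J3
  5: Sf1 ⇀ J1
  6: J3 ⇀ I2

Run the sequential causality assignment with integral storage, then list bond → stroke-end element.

#4 stroke at J3  (Se1 (Se) sets effort on bond)
#5 stroke at Sf1  (source Sf1 imposes f)
#3 stroke at I1  (I1: I, integral causality)
#0 stroke at J1  (J1 needs exactly one e-in)
#1 stroke at J2  (GY GY1: same side as bond 0)
#2 stroke at J3  (0-jn J2 has e-setter on 1)
#6 stroke at I2  (closing 1-jn rule on J3)

β0 →J1
β1 →J2
β2 →J3
β3 →I1
β4 →J3
β5 →Sf1
β6 →I2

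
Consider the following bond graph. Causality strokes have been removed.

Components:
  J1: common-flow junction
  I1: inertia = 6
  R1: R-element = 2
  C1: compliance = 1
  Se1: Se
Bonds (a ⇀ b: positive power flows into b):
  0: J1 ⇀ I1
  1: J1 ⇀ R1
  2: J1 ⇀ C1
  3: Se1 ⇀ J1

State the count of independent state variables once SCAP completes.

b3 |J1  (source Se1 imposes e)
b0 |I1  (I1 integral (f out))
b1 |J1  (common-f at J1 fixed by 0)
b2 |J1  (1-jn J1 has f-setter on 0)

2  (C1, I1 all integral)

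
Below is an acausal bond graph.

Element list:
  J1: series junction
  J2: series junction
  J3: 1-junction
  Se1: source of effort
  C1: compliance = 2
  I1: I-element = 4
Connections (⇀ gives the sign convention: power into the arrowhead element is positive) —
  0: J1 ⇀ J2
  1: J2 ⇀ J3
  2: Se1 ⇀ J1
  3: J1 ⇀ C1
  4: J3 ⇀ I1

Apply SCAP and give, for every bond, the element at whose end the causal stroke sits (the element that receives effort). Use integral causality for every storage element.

β2 stroke at J1  (Se1 fixes effort; stroke away)
β3 stroke at J1  (C1: C, integral causality)
β0 stroke at J2  (J1: last free bond brings flow in)
β1 stroke at J3  (J2 needs exactly one f-in)
β4 stroke at I1  (J3 needs exactly one f-in)

bond 0 →J2
bond 1 →J3
bond 2 →J1
bond 3 →J1
bond 4 →I1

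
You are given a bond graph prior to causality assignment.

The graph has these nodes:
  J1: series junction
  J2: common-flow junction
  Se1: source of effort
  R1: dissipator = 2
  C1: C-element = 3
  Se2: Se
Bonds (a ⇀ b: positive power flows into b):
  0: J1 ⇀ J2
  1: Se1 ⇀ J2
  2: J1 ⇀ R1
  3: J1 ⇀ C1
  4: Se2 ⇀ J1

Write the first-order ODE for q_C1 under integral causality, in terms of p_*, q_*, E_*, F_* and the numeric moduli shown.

β1 |J2  (Se1 (Se) sets effort on bond)
β4 |J1  (Se2 (Se) sets effort on bond)
β0 |J1  (only one flow-in slot at J2)
β3 |J1  (C1 integral (e out))
β2 |R1  (J1: last free bond brings flow in)

dq_C1/dt = E_Se1/2 + E_Se2/2 - q_C1/6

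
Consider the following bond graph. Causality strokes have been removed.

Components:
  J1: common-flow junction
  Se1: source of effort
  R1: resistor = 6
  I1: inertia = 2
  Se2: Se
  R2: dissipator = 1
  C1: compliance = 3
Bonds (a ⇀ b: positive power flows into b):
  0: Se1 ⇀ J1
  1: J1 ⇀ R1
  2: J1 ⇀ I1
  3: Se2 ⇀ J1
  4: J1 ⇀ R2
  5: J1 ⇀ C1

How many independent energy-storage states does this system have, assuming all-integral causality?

bond 0 →J1  (source Se1 imposes e)
bond 3 →J1  (Se2 (Se) sets effort on bond)
bond 2 →I1  (I1: I, integral causality)
bond 1 →J1  (J1 flow already set via bond 2)
bond 4 →J1  (J1 flow already set via bond 2)
bond 5 →J1  (common-f at J1 fixed by 2)

2  (C1, I1 all integral)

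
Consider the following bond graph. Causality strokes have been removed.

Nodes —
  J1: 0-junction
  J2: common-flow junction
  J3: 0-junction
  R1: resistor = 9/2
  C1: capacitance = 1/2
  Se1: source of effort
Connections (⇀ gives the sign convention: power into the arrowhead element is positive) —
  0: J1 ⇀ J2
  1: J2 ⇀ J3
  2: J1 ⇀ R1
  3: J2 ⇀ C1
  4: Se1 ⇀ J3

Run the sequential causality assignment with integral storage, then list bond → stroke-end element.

β0 stroke→J1
β1 stroke→J2
β2 stroke→R1
β3 stroke→J2
β4 stroke→J3

b4 stroke→J3  (source Se1 imposes e)
b1 stroke→J2  (J3 effort already set via bond 4)
b3 stroke→J2  (C1 outputs effort q/C1)
b0 stroke→J1  (J2: last free bond brings flow in)
b2 stroke→R1  (common-e at J1 fixed by 0)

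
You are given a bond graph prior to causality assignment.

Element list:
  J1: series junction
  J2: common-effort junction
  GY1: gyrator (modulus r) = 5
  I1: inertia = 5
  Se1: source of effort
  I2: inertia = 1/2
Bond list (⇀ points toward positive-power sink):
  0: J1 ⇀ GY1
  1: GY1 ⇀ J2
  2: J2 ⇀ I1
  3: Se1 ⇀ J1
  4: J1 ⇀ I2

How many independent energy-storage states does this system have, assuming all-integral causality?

b3 →J1  (source Se1 imposes e)
b2 →I1  (I1: I, integral causality)
b1 →J2  (J2: last free bond brings effort in)
b0 →J1  (through GY1, causality inverts; strokes same side of GY1)
b4 →I2  (closing 1-jn rule on J1)

2  (I1, I2 all integral)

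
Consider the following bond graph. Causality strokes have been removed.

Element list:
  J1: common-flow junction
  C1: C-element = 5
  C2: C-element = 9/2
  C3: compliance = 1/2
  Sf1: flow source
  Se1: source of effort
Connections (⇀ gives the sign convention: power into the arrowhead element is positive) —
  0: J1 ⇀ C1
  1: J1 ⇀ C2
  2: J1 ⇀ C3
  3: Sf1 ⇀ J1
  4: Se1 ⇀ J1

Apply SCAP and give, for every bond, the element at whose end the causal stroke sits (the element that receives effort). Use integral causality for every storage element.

β3 |Sf1  (source Sf1 imposes f)
β4 |J1  (Se1 (Se) sets effort on bond)
β0 |J1  (J1: bond 3 brought flow, rest push out)
β1 |J1  (J1: bond 3 brought flow, rest push out)
β2 |J1  (1-jn J1 has f-setter on 3)

#0 stroke→J1
#1 stroke→J1
#2 stroke→J1
#3 stroke→Sf1
#4 stroke→J1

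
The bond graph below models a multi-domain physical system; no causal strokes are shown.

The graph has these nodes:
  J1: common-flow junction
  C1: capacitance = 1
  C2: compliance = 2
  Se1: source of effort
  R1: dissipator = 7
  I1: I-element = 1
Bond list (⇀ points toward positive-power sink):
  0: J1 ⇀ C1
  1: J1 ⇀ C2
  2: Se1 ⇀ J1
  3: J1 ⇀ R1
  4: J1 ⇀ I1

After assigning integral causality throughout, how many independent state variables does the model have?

β2 →J1  (Se1: effort source, stroke at far end)
β0 →J1  (C1 outputs effort q/C1)
β1 →J1  (C2: C, integral causality)
β4 →I1  (I1 integral (f out))
β3 →J1  (J1 flow already set via bond 4)

3  (C1, C2, I1 all integral)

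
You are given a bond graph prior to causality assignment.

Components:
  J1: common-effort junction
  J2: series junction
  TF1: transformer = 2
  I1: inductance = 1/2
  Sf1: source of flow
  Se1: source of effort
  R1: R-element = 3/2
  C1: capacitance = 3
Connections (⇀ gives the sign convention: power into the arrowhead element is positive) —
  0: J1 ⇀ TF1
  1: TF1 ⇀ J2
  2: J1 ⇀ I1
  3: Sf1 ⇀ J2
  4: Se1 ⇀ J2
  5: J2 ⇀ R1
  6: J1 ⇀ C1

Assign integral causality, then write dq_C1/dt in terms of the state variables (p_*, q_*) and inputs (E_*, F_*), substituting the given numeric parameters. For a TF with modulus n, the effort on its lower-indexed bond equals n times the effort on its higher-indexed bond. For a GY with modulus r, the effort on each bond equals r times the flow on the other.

β3 stroke at Sf1  (Sf1 fixes flow; stroke at Sf1)
β4 stroke at J2  (source Se1 imposes e)
β1 stroke at J2  (1-jn J2 has f-setter on 3)
β5 stroke at J2  (J2: bond 3 brought flow, rest push out)
β0 stroke at TF1  (TF1 one-in-one-out from 1)
β2 stroke at I1  (I1 integral (f out))
β6 stroke at J1  (only one effort-in slot at J1)

dq_C1/dt = -F_Sf1/2 - 2*p_I1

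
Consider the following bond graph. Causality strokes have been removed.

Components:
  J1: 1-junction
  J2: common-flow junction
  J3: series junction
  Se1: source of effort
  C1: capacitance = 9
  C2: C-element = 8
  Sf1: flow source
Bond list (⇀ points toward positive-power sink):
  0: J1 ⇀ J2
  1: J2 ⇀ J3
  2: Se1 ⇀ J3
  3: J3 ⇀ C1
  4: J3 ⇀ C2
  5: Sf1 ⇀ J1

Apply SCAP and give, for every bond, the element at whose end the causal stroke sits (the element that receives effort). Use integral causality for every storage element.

β0 stroke→J1
β1 stroke→J2
β2 stroke→J3
β3 stroke→J3
β4 stroke→J3
β5 stroke→Sf1

#2 →J3  (Se1 fixes effort; stroke away)
#5 →Sf1  (Sf1: flow source, stroke at near end)
#0 →J1  (J1 flow already set via bond 5)
#1 →J2  (1-jn J2 has f-setter on 0)
#3 →J3  (J3 flow already set via bond 1)
#4 →J3  (J3: bond 1 brought flow, rest push out)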